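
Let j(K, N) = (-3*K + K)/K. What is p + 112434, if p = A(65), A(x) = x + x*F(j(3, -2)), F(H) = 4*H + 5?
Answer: 112304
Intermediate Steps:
j(K, N) = -2 (j(K, N) = (-2*K)/K = -2)
F(H) = 5 + 4*H
A(x) = -2*x (A(x) = x + x*(5 + 4*(-2)) = x + x*(5 - 8) = x + x*(-3) = x - 3*x = -2*x)
p = -130 (p = -2*65 = -130)
p + 112434 = -130 + 112434 = 112304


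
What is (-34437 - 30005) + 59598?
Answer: -4844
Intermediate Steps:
(-34437 - 30005) + 59598 = -64442 + 59598 = -4844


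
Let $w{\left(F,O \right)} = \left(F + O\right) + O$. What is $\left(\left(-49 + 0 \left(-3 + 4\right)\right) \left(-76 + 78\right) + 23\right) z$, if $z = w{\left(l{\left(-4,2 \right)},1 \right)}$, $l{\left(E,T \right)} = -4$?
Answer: $150$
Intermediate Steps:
$w{\left(F,O \right)} = F + 2 O$
$z = -2$ ($z = -4 + 2 \cdot 1 = -4 + 2 = -2$)
$\left(\left(-49 + 0 \left(-3 + 4\right)\right) \left(-76 + 78\right) + 23\right) z = \left(\left(-49 + 0 \left(-3 + 4\right)\right) \left(-76 + 78\right) + 23\right) \left(-2\right) = \left(\left(-49 + 0 \cdot 1\right) 2 + 23\right) \left(-2\right) = \left(\left(-49 + 0\right) 2 + 23\right) \left(-2\right) = \left(\left(-49\right) 2 + 23\right) \left(-2\right) = \left(-98 + 23\right) \left(-2\right) = \left(-75\right) \left(-2\right) = 150$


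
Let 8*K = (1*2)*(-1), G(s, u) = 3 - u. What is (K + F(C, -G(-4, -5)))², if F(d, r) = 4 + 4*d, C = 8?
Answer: 20449/16 ≈ 1278.1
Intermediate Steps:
K = -¼ (K = ((1*2)*(-1))/8 = (2*(-1))/8 = (⅛)*(-2) = -¼ ≈ -0.25000)
(K + F(C, -G(-4, -5)))² = (-¼ + (4 + 4*8))² = (-¼ + (4 + 32))² = (-¼ + 36)² = (143/4)² = 20449/16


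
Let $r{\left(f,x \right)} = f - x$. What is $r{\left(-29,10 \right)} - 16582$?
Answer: $-16621$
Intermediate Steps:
$r{\left(-29,10 \right)} - 16582 = \left(-29 - 10\right) - 16582 = -39 - 16582 = -16621$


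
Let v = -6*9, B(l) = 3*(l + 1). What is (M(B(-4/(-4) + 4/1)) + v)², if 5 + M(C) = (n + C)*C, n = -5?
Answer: 30625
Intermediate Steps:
B(l) = 3 + 3*l (B(l) = 3*(1 + l) = 3 + 3*l)
v = -54
M(C) = -5 + C*(-5 + C) (M(C) = -5 + (-5 + C)*C = -5 + C*(-5 + C))
(M(B(-4/(-4) + 4/1)) + v)² = ((-5 + (3 + 3*(-4/(-4) + 4/1))² - 5*(3 + 3*(-4/(-4) + 4/1))) - 54)² = ((-5 + (3 + 3*(-4*(-¼) + 4*1))² - 5*(3 + 3*(-4*(-¼) + 4*1))) - 54)² = ((-5 + (3 + 3*(1 + 4))² - 5*(3 + 3*(1 + 4))) - 54)² = ((-5 + (3 + 3*5)² - 5*(3 + 3*5)) - 54)² = ((-5 + (3 + 15)² - 5*(3 + 15)) - 54)² = ((-5 + 18² - 5*18) - 54)² = ((-5 + 324 - 90) - 54)² = (229 - 54)² = 175² = 30625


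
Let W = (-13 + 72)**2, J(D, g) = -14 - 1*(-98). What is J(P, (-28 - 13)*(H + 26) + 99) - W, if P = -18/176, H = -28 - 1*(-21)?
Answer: -3397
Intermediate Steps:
H = -7 (H = -28 + 21 = -7)
P = -9/88 (P = -18*1/176 = -9/88 ≈ -0.10227)
J(D, g) = 84 (J(D, g) = -14 + 98 = 84)
W = 3481 (W = 59**2 = 3481)
J(P, (-28 - 13)*(H + 26) + 99) - W = 84 - 1*3481 = 84 - 3481 = -3397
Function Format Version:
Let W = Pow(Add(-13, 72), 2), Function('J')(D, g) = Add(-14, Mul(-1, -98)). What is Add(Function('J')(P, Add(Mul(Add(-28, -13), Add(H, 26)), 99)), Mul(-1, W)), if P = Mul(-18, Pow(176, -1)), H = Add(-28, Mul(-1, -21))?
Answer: -3397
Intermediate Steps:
H = -7 (H = Add(-28, 21) = -7)
P = Rational(-9, 88) (P = Mul(-18, Rational(1, 176)) = Rational(-9, 88) ≈ -0.10227)
Function('J')(D, g) = 84 (Function('J')(D, g) = Add(-14, 98) = 84)
W = 3481 (W = Pow(59, 2) = 3481)
Add(Function('J')(P, Add(Mul(Add(-28, -13), Add(H, 26)), 99)), Mul(-1, W)) = Add(84, Mul(-1, 3481)) = Add(84, -3481) = -3397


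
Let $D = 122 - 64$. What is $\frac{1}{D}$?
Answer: $\frac{1}{58} \approx 0.017241$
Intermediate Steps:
$D = 58$ ($D = 122 - 64 = 58$)
$\frac{1}{D} = \frac{1}{58}$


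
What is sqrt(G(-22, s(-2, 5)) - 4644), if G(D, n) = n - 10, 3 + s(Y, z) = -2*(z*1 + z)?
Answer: I*sqrt(4677) ≈ 68.389*I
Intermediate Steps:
s(Y, z) = -3 - 4*z (s(Y, z) = -3 - 2*(z*1 + z) = -3 - 2*(z + z) = -3 - 4*z)
G(D, n) = -10 + n
sqrt(G(-22, s(-2, 5)) - 4644) = sqrt((-10 + (-3 - 4*5)) - 4644) = sqrt((-10 + (-3 - 20)) - 4644) = sqrt((-10 - 23) - 4644) = sqrt(-33 - 4644) = sqrt(-4677) = I*sqrt(4677)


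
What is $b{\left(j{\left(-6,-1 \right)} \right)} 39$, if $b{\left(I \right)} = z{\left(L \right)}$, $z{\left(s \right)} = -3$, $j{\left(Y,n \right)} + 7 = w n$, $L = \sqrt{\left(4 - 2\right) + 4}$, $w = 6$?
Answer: $-117$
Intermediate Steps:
$L = \sqrt{6}$ ($L = \sqrt{2 + 4} = \sqrt{6} \approx 2.4495$)
$j{\left(Y,n \right)} = -7 + 6 n$
$b{\left(I \right)} = -3$
$b{\left(j{\left(-6,-1 \right)} \right)} 39 = \left(-3\right) 39 = -117$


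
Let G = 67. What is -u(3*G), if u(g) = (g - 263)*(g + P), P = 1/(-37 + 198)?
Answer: 2006444/161 ≈ 12462.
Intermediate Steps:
P = 1/161 ≈ 0.0062112
u(g) = (-263 + g)*(1/161 + g) (u(g) = (g - 263)*(g + 1/161) = (-263 + g)*(1/161 + g))
-u(3*G) = -(-263/161 + (3*67)² - 127026*67/161) = -(-263/161 + 201² - 42342/161*201) = -(-263/161 + 40401 - 8510742/161) = -1*(-2006444/161) = 2006444/161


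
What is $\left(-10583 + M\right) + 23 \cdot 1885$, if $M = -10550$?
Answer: $22222$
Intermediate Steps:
$\left(-10583 + M\right) + 23 \cdot 1885 = \left(-10583 - 10550\right) + 23 \cdot 1885 = -21133 + 43355 = 22222$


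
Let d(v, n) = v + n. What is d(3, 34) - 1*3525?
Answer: -3488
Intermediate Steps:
d(v, n) = n + v
d(3, 34) - 1*3525 = (34 + 3) - 1*3525 = 37 - 3525 = -3488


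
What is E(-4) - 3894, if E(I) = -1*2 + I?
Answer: -3900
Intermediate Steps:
E(I) = -2 + I
E(-4) - 3894 = (-2 - 4) - 3894 = -6 - 3894 = -3900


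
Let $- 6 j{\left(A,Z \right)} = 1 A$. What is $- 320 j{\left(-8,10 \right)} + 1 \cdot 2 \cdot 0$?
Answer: $- \frac{1280}{3} \approx -426.67$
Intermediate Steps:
$j{\left(A,Z \right)} = - \frac{A}{6}$ ($j{\left(A,Z \right)} = - \frac{1 A}{6} = - \frac{A}{6}$)
$- 320 j{\left(-8,10 \right)} + 1 \cdot 2 \cdot 0 = - 320 \left(\left(- \frac{1}{6}\right) \left(-8\right)\right) + 1 \cdot 2 \cdot 0 = \left(-320\right) \frac{4}{3} + 2 \cdot 0 = - \frac{1280}{3} + 0 = - \frac{1280}{3}$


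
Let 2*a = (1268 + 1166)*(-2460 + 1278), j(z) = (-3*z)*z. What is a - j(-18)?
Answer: -1437522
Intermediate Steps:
j(z) = -3*z**2
a = -1438494 (a = ((1268 + 1166)*(-2460 + 1278))/2 = (2434*(-1182))/2 = (1/2)*(-2876988) = -1438494)
a - j(-18) = -1438494 - (-3)*(-18)**2 = -1438494 - (-3)*324 = -1438494 - 1*(-972) = -1438494 + 972 = -1437522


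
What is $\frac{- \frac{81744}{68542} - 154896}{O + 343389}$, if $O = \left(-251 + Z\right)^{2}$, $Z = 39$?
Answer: $- \frac{5308481688}{13308560243} \approx -0.39888$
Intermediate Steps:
$O = 44944$ ($O = \left(-251 + 39\right)^{2} = \left(-212\right)^{2} = 44944$)
$\frac{- \frac{81744}{68542} - 154896}{O + 343389} = \frac{- \frac{81744}{68542} - 154896}{44944 + 343389} = \frac{\left(-81744\right) \frac{1}{68542} - 154896}{388333} = \left(- \frac{40872}{34271} - 154896\right) \frac{1}{388333} = \left(- \frac{5308481688}{34271}\right) \frac{1}{388333} = - \frac{5308481688}{13308560243}$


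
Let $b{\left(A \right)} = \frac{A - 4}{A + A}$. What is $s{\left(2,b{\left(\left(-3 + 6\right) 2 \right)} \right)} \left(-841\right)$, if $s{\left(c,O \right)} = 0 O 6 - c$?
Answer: $1682$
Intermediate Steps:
$b{\left(A \right)} = \frac{-4 + A}{2 A}$
$s{\left(c,O \right)} = - c$ ($s{\left(c,O \right)} = 0 \cdot 6 - c = 0 - c = - c$)
$s{\left(2,b{\left(\left(-3 + 6\right) 2 \right)} \right)} \left(-841\right) = \left(-1\right) 2 \left(-841\right) = \left(-2\right) \left(-841\right) = 1682$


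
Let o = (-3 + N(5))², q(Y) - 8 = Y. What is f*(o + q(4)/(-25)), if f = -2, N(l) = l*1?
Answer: -176/25 ≈ -7.0400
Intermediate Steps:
N(l) = l
q(Y) = 8 + Y
o = 4 (o = (-3 + 5)² = 2² = 4)
f*(o + q(4)/(-25)) = -2*(4 + (8 + 4)/(-25)) = -2*(4 + 12*(-1/25)) = -2*(4 - 12/25) = -2*88/25 = -176/25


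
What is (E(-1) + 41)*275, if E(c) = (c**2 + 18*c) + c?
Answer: 6325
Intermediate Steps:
E(c) = c**2 + 19*c
(E(-1) + 41)*275 = (-(19 - 1) + 41)*275 = (-1*18 + 41)*275 = (-18 + 41)*275 = 23*275 = 6325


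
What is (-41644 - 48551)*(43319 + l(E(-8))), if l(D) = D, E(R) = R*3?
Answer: -3904992525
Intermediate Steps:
E(R) = 3*R
(-41644 - 48551)*(43319 + l(E(-8))) = (-41644 - 48551)*(43319 + 3*(-8)) = -90195*(43319 - 24) = -90195*43295 = -3904992525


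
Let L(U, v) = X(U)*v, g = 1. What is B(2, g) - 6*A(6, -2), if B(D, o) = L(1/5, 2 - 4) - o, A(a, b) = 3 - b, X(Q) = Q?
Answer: -157/5 ≈ -31.400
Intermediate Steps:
L(U, v) = U*v
B(D, o) = -2/5 - o (B(D, o) = (2 - 4)/5 - o = (1/5)*(-2) - o = -2/5 - o)
B(2, g) - 6*A(6, -2) = (-2/5 - 1*1) - 6*(3 - 1*(-2)) = (-2/5 - 1) - 6*(3 + 2) = -7/5 - 6*5 = -7/5 - 30 = -157/5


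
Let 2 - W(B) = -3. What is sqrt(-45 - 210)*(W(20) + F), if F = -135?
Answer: -130*I*sqrt(255) ≈ -2075.9*I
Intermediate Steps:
W(B) = 5 (W(B) = 2 - 1*(-3) = 2 + 3 = 5)
sqrt(-45 - 210)*(W(20) + F) = sqrt(-45 - 210)*(5 - 135) = sqrt(-255)*(-130) = (I*sqrt(255))*(-130) = -130*I*sqrt(255)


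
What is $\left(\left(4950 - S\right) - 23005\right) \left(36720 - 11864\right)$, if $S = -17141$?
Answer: $-22718384$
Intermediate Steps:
$\left(\left(4950 - S\right) - 23005\right) \left(36720 - 11864\right) = \left(\left(4950 - -17141\right) - 23005\right) \left(36720 - 11864\right) = \left(\left(4950 + 17141\right) - 23005\right) 24856 = \left(22091 - 23005\right) 24856 = \left(-914\right) 24856 = -22718384$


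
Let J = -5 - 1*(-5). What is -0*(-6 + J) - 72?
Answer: -72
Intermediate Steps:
J = 0 (J = -5 + 5 = 0)
-0*(-6 + J) - 72 = -0*(-6 + 0) - 72 = -0*(-6) - 72 = -150*0 - 72 = 0 - 72 = -72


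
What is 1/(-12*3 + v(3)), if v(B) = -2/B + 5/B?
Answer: -1/35 ≈ -0.028571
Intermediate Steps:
v(B) = 3/B
1/(-12*3 + v(3)) = 1/(-12*3 + 3/3) = 1/(-36 + 3*(1/3)) = 1/(-36 + 1) = 1/(-35) = -1/35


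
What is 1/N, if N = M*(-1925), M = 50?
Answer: -1/96250 ≈ -1.0390e-5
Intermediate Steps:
N = -96250 (N = 50*(-1925) = -96250)
1/N = 1/(-96250) = -1/96250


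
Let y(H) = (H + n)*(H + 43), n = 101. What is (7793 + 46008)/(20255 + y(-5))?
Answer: 4891/2173 ≈ 2.2508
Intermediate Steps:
y(H) = (43 + H)*(101 + H) (y(H) = (H + 101)*(H + 43) = (101 + H)*(43 + H) = (43 + H)*(101 + H))
(7793 + 46008)/(20255 + y(-5)) = (7793 + 46008)/(20255 + (4343 + (-5)² + 144*(-5))) = 53801/(20255 + (4343 + 25 - 720)) = 53801/(20255 + 3648) = 53801/23903 = 53801*(1/23903) = 4891/2173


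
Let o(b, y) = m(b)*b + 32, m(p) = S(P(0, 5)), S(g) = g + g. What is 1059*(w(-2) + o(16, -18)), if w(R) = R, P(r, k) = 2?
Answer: 99546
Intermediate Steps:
S(g) = 2*g
m(p) = 4 (m(p) = 2*2 = 4)
o(b, y) = 32 + 4*b (o(b, y) = 4*b + 32 = 32 + 4*b)
1059*(w(-2) + o(16, -18)) = 1059*(-2 + (32 + 4*16)) = 1059*(-2 + (32 + 64)) = 1059*(-2 + 96) = 1059*94 = 99546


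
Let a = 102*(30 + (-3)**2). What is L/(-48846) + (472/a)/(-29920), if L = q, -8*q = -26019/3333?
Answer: -83684479/3495163248720 ≈ -2.3943e-5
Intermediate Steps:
a = 3978 (a = 102*(30 + 9) = 102*39 = 3978)
q = 8673/8888 (q = -(-26019)/(8*3333) = -1/8*(-8673/1111) = 8673/8888 ≈ 0.97581)
L = 8673/8888 ≈ 0.97581
L/(-48846) + (472/a)/(-29920) = (8673/8888)/(-48846) + (472/3978)/(-29920) = (8673/8888)*(-1/48846) + (472*(1/3978))*(-1/29920) = -413/20673488 + (236/1989)*(-1/29920) = -413/20673488 - 59/14877720 = -83684479/3495163248720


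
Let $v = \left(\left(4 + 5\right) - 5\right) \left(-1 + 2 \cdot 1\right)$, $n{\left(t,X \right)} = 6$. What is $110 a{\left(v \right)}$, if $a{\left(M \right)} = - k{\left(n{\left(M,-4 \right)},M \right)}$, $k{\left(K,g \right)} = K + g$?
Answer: $-1100$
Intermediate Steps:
$v = 4$ ($v = \left(9 - 5\right) \left(-1 + 2\right) = 4 \cdot 1 = 4$)
$a{\left(M \right)} = -6 - M$ ($a{\left(M \right)} = - (6 + M) = -6 - M$)
$110 a{\left(v \right)} = 110 \left(-6 - 4\right) = 110 \left(-10\right) = -1100$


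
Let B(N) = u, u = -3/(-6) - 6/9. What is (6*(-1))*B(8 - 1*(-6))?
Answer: 1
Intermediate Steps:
u = -⅙ (u = -3*(-⅙) - 6*⅑ = ½ - ⅔ = -⅙ ≈ -0.16667)
B(N) = -⅙
(6*(-1))*B(8 - 1*(-6)) = (6*(-1))*(-⅙) = -6*(-⅙) = 1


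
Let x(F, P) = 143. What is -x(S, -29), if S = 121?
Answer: -143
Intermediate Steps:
-x(S, -29) = -1*143 = -143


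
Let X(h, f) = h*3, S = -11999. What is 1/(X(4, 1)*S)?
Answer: -1/143988 ≈ -6.9450e-6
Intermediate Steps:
X(h, f) = 3*h
1/(X(4, 1)*S) = 1/((3*4)*(-11999)) = 1/(12*(-11999)) = 1/(-143988) = -1/143988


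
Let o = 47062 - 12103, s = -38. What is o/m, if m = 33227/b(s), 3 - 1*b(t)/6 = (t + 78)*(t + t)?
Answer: 638281422/33227 ≈ 19210.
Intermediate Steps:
o = 34959
b(t) = 18 - 12*t*(78 + t) (b(t) = 18 - 6*(t + 78)*(t + t) = 18 - 6*(78 + t)*2*t = 18 - 12*t*(78 + t))
m = 33227/18258 (m = 33227/(18 - 936*(-38) - 12*(-38)**2) = 33227/(18 + 35568 - 12*1444) = 33227/(18 + 35568 - 17328) = 33227/18258 ≈ 1.8199)
o/m = 34959/(33227/18258) = 34959*(18258/33227) = 638281422/33227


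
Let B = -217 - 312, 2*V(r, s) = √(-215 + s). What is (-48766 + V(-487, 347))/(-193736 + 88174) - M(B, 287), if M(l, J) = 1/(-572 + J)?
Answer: 7001936/15042585 - √33/105562 ≈ 0.46542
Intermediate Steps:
V(r, s) = √(-215 + s)/2
B = -529
(-48766 + V(-487, 347))/(-193736 + 88174) - M(B, 287) = (-48766 + √(-215 + 347)/2)/(-193736 + 88174) - 1/(-572 + 287) = (-48766 + √132/2)/(-105562) - 1/(-285) = (-48766 + (2*√33)/2)*(-1/105562) - 1*(-1/285) = (-48766 + √33)*(-1/105562) + 1/285 = (24383/52781 - √33/105562) + 1/285 = 7001936/15042585 - √33/105562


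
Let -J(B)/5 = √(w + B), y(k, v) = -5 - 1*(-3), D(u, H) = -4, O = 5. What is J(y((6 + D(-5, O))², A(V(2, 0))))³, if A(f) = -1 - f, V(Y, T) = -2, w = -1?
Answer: 375*I*√3 ≈ 649.52*I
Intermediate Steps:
y(k, v) = -2 (y(k, v) = -5 + 3 = -2)
J(B) = -5*√(-1 + B)
J(y((6 + D(-5, O))², A(V(2, 0))))³ = (-5*√(-1 - 2))³ = (-5*I*√3)³ = 375*I*√3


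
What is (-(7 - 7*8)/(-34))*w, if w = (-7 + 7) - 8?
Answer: 196/17 ≈ 11.529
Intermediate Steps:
w = -8 (w = 0 - 8 = -8)
(-(7 - 7*8)/(-34))*w = -(7 - 7*8)/(-34)*(-8) = -(7 - 56)*(-1)/34*(-8) = -(-49)*(-1)/34*(-8) = -1*49/34*(-8) = -49/34*(-8) = 196/17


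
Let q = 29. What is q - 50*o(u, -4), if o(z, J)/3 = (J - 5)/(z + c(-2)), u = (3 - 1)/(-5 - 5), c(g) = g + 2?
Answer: -6721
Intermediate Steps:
c(g) = 2 + g
u = -1/5 (u = 2/(-10) = 2*(-1/10) = -1/5 ≈ -0.20000)
o(z, J) = 3*(-5 + J)/z (o(z, J) = 3*((J - 5)/(z + (2 - 2))) = 3*((-5 + J)/(z + 0)) = 3*((-5 + J)/z) = 3*(-5 + J)/z)
q - 50*o(u, -4) = 29 - 150*(-5 - 4)/(-1/5) = 29 - 150*(-5)*(-9) = 29 - 50*135 = 29 - 6750 = -6721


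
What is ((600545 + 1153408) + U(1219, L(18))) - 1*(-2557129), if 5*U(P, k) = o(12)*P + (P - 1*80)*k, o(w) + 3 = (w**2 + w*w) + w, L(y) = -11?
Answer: 21904924/5 ≈ 4.3810e+6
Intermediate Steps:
o(w) = -3 + w + 2*w**2 (o(w) = -3 + ((w**2 + w*w) + w) = -3 + ((w**2 + w**2) + w) = -3 + (2*w**2 + w) = -3 + (w + 2*w**2) = -3 + w + 2*w**2)
U(P, k) = 297*P/5 + k*(-80 + P)/5 (U(P, k) = ((-3 + 12 + 2*12**2)*P + (P - 1*80)*k)/5 = ((-3 + 12 + 2*144)*P + (P - 80)*k)/5 = ((-3 + 12 + 288)*P + (-80 + P)*k)/5 = (297*P + k*(-80 + P))/5 = 297*P/5 + k*(-80 + P)/5)
((600545 + 1153408) + U(1219, L(18))) - 1*(-2557129) = ((600545 + 1153408) + (-16*(-11) + (297/5)*1219 + (1/5)*1219*(-11))) - 1*(-2557129) = (1753953 + (176 + 362043/5 - 13409/5)) + 2557129 = (1753953 + 349514/5) + 2557129 = 9119279/5 + 2557129 = 21904924/5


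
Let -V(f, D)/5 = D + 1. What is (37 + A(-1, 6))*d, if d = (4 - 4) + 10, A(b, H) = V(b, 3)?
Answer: 170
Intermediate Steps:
V(f, D) = -5 - 5*D (V(f, D) = -5*(D + 1) = -5*(1 + D) = -5 - 5*D)
A(b, H) = -20 (A(b, H) = -5 - 5*3 = -5 - 15 = -20)
d = 10 (d = 0 + 10 = 10)
(37 + A(-1, 6))*d = (37 - 20)*10 = 17*10 = 170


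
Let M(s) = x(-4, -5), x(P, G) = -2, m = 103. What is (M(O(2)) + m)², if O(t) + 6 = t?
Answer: 10201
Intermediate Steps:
O(t) = -6 + t
M(s) = -2
(M(O(2)) + m)² = (-2 + 103)² = 101² = 10201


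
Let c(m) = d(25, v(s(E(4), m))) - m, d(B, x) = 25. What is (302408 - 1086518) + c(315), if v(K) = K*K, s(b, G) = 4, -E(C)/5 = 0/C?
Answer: -784400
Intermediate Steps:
E(C) = 0 (E(C) = -0/C = -5*0 = 0)
v(K) = K**2
c(m) = 25 - m
(302408 - 1086518) + c(315) = (302408 - 1086518) + (25 - 1*315) = -784110 + (25 - 315) = -784110 - 290 = -784400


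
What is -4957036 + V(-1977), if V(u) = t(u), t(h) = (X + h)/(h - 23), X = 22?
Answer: -1982814009/400 ≈ -4.9570e+6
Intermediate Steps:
t(h) = (22 + h)/(-23 + h) (t(h) = (22 + h)/(h - 23) = (22 + h)/(-23 + h))
V(u) = (22 + u)/(-23 + u)
-4957036 + V(-1977) = -4957036 + (22 - 1977)/(-23 - 1977) = -4957036 - 1955/(-2000) = -4957036 - 1/2000*(-1955) = -4957036 + 391/400 = -1982814009/400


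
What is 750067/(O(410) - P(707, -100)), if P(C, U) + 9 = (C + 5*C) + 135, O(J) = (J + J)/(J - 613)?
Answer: -152263601/887524 ≈ -171.56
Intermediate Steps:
O(J) = 2*J/(-613 + J) (O(J) = (2*J)/(-613 + J) = 2*J/(-613 + J))
P(C, U) = 126 + 6*C (P(C, U) = -9 + ((C + 5*C) + 135) = -9 + (6*C + 135) = -9 + (135 + 6*C) = 126 + 6*C)
750067/(O(410) - P(707, -100)) = 750067/(2*410/(-613 + 410) - (126 + 6*707)) = 750067/(2*410/(-203) - (126 + 4242)) = 750067/(2*410*(-1/203) - 1*4368) = 750067/(-820/203 - 4368) = 750067/(-887524/203) = 750067*(-203/887524) = -152263601/887524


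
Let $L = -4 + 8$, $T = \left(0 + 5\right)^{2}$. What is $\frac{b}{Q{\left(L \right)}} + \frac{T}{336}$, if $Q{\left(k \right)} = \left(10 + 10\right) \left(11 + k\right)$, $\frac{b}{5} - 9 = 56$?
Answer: $\frac{389}{336} \approx 1.1577$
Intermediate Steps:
$b = 325$ ($b = 45 + 5 \cdot 56 = 45 + 280 = 325$)
$T = 25$ ($T = 5^{2} = 25$)
$L = 4$
$Q{\left(k \right)} = 220 + 20 k$ ($Q{\left(k \right)} = 20 \left(11 + k\right) = 220 + 20 k$)
$\frac{b}{Q{\left(L \right)}} + \frac{T}{336} = \frac{325}{220 + 20 \cdot 4} + \frac{25}{336} = \frac{325}{220 + 80} + 25 \cdot \frac{1}{336} = \frac{325}{300} + \frac{25}{336} = 325 \cdot \frac{1}{300} + \frac{25}{336} = \frac{13}{12} + \frac{25}{336} = \frac{389}{336}$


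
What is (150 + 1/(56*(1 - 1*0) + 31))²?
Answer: 170328601/7569 ≈ 22503.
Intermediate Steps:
(150 + 1/(56*(1 - 1*0) + 31))² = (150 + 1/(56*(1 + 0) + 31))² = (150 + 1/(56*1 + 31))² = (150 + 1/(56 + 31))² = (150 + 1/87)² = (13051/87)² = 170328601/7569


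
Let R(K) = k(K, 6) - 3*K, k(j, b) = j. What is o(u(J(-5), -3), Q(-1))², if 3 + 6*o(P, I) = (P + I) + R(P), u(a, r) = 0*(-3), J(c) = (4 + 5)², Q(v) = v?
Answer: 4/9 ≈ 0.44444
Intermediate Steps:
R(K) = -2*K (R(K) = K - 3*K = -2*K)
J(c) = 81 (J(c) = 9² = 81)
u(a, r) = 0
o(P, I) = -½ - P/6 + I/6 (o(P, I) = -½ + ((P + I) - 2*P)/6 = -½ + ((I + P) - 2*P)/6 = -½ + (I - P)/6 = -½ + (-P/6 + I/6) = -½ - P/6 + I/6)
o(u(J(-5), -3), Q(-1))² = (-½ - ⅙*0 + (⅙)*(-1))² = (-½ + 0 - ⅙)² = (-⅔)² = 4/9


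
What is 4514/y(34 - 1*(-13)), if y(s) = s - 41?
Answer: 2257/3 ≈ 752.33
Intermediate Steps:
y(s) = -41 + s
4514/y(34 - 1*(-13)) = 4514/(-41 + (34 - 1*(-13))) = 4514/(-41 + (34 + 13)) = 4514/(-41 + 47) = 4514/6 = 4514*(⅙) = 2257/3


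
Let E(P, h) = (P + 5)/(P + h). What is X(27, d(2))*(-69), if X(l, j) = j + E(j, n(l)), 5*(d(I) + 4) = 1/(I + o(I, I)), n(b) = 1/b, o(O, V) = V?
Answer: 12300423/42260 ≈ 291.07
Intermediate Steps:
E(P, h) = (5 + P)/(P + h)
d(I) = -4 + 1/(10*I) (d(I) = -4 + 1/(5*(I + I)) = -4 + 1/(5*((2*I))) = -4 + (1/(2*I))/5 = -4 + 1/(10*I))
X(l, j) = j + (5 + j)/(j + 1/l)
X(27, d(2))*(-69) = ((-4 + (⅒)/2) + (5 + (-4 + (⅒)/2))/((-4 + (⅒)/2) + 1/27))*(-69) = ((-4 + (⅒)*(½)) + (5 + (-4 + (⅒)*(½)))/((-4 + (⅒)*(½)) + 1/27))*(-69) = ((-4 + 1/20) + (5 + (-4 + 1/20))/((-4 + 1/20) + 1/27))*(-69) = (-79/20 + (5 - 79/20)/(-79/20 + 1/27))*(-69) = (-79/20 + (21/20)/(-2113/540))*(-69) = (-79/20 - 540/2113*21/20)*(-69) = (-79/20 - 567/2113)*(-69) = -178267/42260*(-69) = 12300423/42260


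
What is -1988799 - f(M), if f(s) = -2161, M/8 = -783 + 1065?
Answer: -1986638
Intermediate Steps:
M = 2256 (M = 8*(-783 + 1065) = 8*282 = 2256)
-1988799 - f(M) = -1988799 - 1*(-2161) = -1988799 + 2161 = -1986638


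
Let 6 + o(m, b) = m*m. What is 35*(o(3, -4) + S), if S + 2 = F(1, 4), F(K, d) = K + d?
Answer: 210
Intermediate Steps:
o(m, b) = -6 + m**2 (o(m, b) = -6 + m*m = -6 + m**2)
S = 3 (S = -2 + (1 + 4) = -2 + 5 = 3)
35*(o(3, -4) + S) = 35*((-6 + 3**2) + 3) = 35*((-6 + 9) + 3) = 35*(3 + 3) = 35*6 = 210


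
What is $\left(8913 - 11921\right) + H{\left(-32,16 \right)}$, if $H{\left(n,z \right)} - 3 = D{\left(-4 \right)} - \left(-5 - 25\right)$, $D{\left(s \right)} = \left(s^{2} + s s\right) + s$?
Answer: $-2947$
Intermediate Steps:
$D{\left(s \right)} = s + 2 s^{2}$ ($D{\left(s \right)} = \left(s^{2} + s^{2}\right) + s = 2 s^{2} + s = s + 2 s^{2}$)
$H{\left(n,z \right)} = 61$ ($H{\left(n,z \right)} = 3 - \left(-5 - 25 + 4 \left(1 + 2 \left(-4\right)\right)\right) = 3 - \left(-30 + 4 \left(1 - 8\right)\right) = 3 - -58 = 3 + \left(28 + 30\right) = 3 + 58 = 61$)
$\left(8913 - 11921\right) + H{\left(-32,16 \right)} = \left(8913 - 11921\right) + 61 = -3008 + 61 = -2947$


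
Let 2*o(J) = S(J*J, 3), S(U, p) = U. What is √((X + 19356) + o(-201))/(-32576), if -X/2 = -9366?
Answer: -3*√25906/65152 ≈ -0.0074113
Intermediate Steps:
X = 18732 (X = -2*(-9366) = 18732)
o(J) = J²/2 (o(J) = (J*J)/2 = J²/2)
√((X + 19356) + o(-201))/(-32576) = √((18732 + 19356) + (½)*(-201)²)/(-32576) = √(38088 + (½)*40401)*(-1/32576) = √(38088 + 40401/2)*(-1/32576) = √(116577/2)*(-1/32576) = (3*√25906/2)*(-1/32576) = -3*√25906/65152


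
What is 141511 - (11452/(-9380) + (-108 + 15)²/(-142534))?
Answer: 6757054366611/47748890 ≈ 1.4151e+5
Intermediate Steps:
141511 - (11452/(-9380) + (-108 + 15)²/(-142534)) = 141511 - (11452*(-1/9380) + (-93)²*(-1/142534)) = 141511 - (-409/335 + 8649*(-1/142534)) = 141511 - (-409/335 - 8649/142534) = 141511 - 1*(-61193821/47748890) = 141511 + 61193821/47748890 = 6757054366611/47748890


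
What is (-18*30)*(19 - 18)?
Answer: -540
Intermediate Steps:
(-18*30)*(19 - 18) = -540*1 = -540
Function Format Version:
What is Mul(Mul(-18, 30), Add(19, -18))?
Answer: -540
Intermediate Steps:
Mul(Mul(-18, 30), Add(19, -18)) = Mul(-540, 1) = -540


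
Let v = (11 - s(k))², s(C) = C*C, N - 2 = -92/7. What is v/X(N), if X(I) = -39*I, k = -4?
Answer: 175/3042 ≈ 0.057528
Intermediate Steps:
N = -78/7 (N = 2 - 92/7 = -78/7 ≈ -11.143)
s(C) = C²
v = 25 (v = (11 - 1*(-4)²)² = (11 - 1*16)² = (11 - 16)² = (-5)² = 25)
v/X(N) = 25/((-39*(-78/7))) = 25/(3042/7) = 25*(7/3042) = 175/3042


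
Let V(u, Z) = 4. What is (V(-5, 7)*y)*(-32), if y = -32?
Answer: 4096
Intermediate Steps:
(V(-5, 7)*y)*(-32) = (4*(-32))*(-32) = -128*(-32) = 4096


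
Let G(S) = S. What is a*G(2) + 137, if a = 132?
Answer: 401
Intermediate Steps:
a*G(2) + 137 = 132*2 + 137 = 264 + 137 = 401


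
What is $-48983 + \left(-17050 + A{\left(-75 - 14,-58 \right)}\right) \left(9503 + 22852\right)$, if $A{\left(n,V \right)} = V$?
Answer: $-553578323$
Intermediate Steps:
$-48983 + \left(-17050 + A{\left(-75 - 14,-58 \right)}\right) \left(9503 + 22852\right) = -48983 + \left(-17050 - 58\right) \left(9503 + 22852\right) = -48983 - 553529340 = -553578323$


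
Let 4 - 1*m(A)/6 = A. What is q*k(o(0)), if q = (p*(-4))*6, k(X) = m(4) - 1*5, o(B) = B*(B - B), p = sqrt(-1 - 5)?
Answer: 120*I*sqrt(6) ≈ 293.94*I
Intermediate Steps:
m(A) = 24 - 6*A
p = I*sqrt(6) (p = sqrt(-6) = I*sqrt(6) ≈ 2.4495*I)
o(B) = 0 (o(B) = B*0 = 0)
k(X) = -5 (k(X) = (24 - 6*4) - 1*5 = (24 - 24) - 5 = 0 - 5 = -5)
q = -24*I*sqrt(6) (q = ((I*sqrt(6))*(-4))*6 = -4*I*sqrt(6)*6 = -24*I*sqrt(6) ≈ -58.788*I)
q*k(o(0)) = -24*I*sqrt(6)*(-5) = 120*I*sqrt(6)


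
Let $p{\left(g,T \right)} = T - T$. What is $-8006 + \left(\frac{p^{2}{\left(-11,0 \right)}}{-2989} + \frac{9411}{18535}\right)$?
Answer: $- \frac{148381799}{18535} \approx -8005.5$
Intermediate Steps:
$p{\left(g,T \right)} = 0$
$-8006 + \left(\frac{p^{2}{\left(-11,0 \right)}}{-2989} + \frac{9411}{18535}\right) = -8006 + \left(\frac{0^{2}}{-2989} + \frac{9411}{18535}\right) = -8006 + \left(0 \left(- \frac{1}{2989}\right) + 9411 \cdot \frac{1}{18535}\right) = -8006 + \left(0 + \frac{9411}{18535}\right) = -8006 + \frac{9411}{18535} = - \frac{148381799}{18535}$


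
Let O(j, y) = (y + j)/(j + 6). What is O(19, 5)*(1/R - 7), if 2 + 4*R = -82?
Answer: -1184/175 ≈ -6.7657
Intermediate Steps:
R = -21 (R = -½ + (¼)*(-82) = -½ - 41/2 = -21)
O(j, y) = (j + y)/(6 + j)
O(19, 5)*(1/R - 7) = ((19 + 5)/(6 + 19))*(1/(-21) - 7) = (24/25)*(-1/21 - 7) = ((1/25)*24)*(-148/21) = (24/25)*(-148/21) = -1184/175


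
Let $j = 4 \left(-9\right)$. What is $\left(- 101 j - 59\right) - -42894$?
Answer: $46471$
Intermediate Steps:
$j = -36$
$\left(- 101 j - 59\right) - -42894 = \left(\left(-101\right) \left(-36\right) - 59\right) - -42894 = \left(3636 - 59\right) + 42894 = 3577 + 42894 = 46471$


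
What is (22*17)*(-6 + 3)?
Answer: -1122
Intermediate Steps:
(22*17)*(-6 + 3) = 374*(-3) = -1122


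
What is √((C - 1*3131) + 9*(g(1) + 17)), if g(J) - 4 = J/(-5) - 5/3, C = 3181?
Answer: √5555/5 ≈ 14.906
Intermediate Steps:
g(J) = 7/3 - J/5 (g(J) = 4 + (J/(-5) - 5/3) = 4 + (J*(-⅕) - 5*⅓) = 4 + (-J/5 - 5/3) = 4 + (-5/3 - J/5) = 7/3 - J/5)
√((C - 1*3131) + 9*(g(1) + 17)) = √((3181 - 1*3131) + 9*((7/3 - ⅕*1) + 17)) = √((3181 - 3131) + 9*((7/3 - ⅕) + 17)) = √(50 + 9*(32/15 + 17)) = √(50 + 9*(287/15)) = √(50 + 861/5) = √(1111/5) = √5555/5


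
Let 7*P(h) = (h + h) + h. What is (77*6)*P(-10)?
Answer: -1980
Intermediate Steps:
P(h) = 3*h/7 (P(h) = ((h + h) + h)/7 = (2*h + h)/7 = (3*h)/7 = 3*h/7)
(77*6)*P(-10) = (77*6)*((3/7)*(-10)) = 462*(-30/7) = -1980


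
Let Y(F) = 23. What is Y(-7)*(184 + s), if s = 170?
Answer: 8142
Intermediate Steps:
Y(-7)*(184 + s) = 23*(184 + 170) = 23*354 = 8142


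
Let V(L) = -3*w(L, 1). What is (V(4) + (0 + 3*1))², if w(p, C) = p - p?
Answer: 9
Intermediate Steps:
w(p, C) = 0
V(L) = 0 (V(L) = -3*0 = 0)
(V(4) + (0 + 3*1))² = (0 + (0 + 3*1))² = (0 + (0 + 3))² = (0 + 3)² = 3² = 9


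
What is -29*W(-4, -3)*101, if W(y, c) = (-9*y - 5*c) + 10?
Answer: -178669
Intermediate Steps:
W(y, c) = 10 - 9*y - 5*c
-29*W(-4, -3)*101 = -29*(10 - 9*(-4) - 5*(-3))*101 = -29*(10 + 36 + 15)*101 = -29*61*101 = -1769*101 = -178669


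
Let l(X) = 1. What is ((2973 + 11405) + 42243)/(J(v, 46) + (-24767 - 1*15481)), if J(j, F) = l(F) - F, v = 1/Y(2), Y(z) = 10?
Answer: -56621/40293 ≈ -1.4052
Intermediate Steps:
v = ⅒ (v = 1/10 = ⅒ ≈ 0.10000)
J(j, F) = 1 - F
((2973 + 11405) + 42243)/(J(v, 46) + (-24767 - 1*15481)) = ((2973 + 11405) + 42243)/((1 - 1*46) + (-24767 - 1*15481)) = (14378 + 42243)/((1 - 46) + (-24767 - 15481)) = 56621/(-45 - 40248) = 56621/(-40293) = 56621*(-1/40293) = -56621/40293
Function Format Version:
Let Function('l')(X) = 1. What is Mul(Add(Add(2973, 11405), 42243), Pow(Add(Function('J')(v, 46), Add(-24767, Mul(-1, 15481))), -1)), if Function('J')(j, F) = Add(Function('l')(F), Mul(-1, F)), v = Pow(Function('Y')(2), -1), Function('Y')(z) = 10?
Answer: Rational(-56621, 40293) ≈ -1.4052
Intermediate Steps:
v = Rational(1, 10) (v = Pow(10, -1) = Rational(1, 10) ≈ 0.10000)
Function('J')(j, F) = Add(1, Mul(-1, F))
Mul(Add(Add(2973, 11405), 42243), Pow(Add(Function('J')(v, 46), Add(-24767, Mul(-1, 15481))), -1)) = Mul(Add(Add(2973, 11405), 42243), Pow(Add(Add(1, Mul(-1, 46)), Add(-24767, Mul(-1, 15481))), -1)) = Mul(Add(14378, 42243), Pow(Add(Add(1, -46), Add(-24767, -15481)), -1)) = Mul(56621, Pow(Add(-45, -40248), -1)) = Mul(56621, Pow(-40293, -1)) = Mul(56621, Rational(-1, 40293)) = Rational(-56621, 40293)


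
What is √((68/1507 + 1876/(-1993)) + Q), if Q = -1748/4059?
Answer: 2*I*√45269244751754705/369424473 ≈ 1.1519*I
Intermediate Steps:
Q = -1748/4059 (Q = -1748*1/4059 = -1748/4059 ≈ -0.43065)
√((68/1507 + 1876/(-1993)) + Q) = √((68/1507 + 1876/(-1993)) - 1748/4059) = √((68*(1/1507) + 1876*(-1/1993)) - 1748/4059) = √((68/1507 - 1876/1993) - 1748/4059) = √(-2691608/3003451 - 1748/4059) = √(-1470479020/1108273419) = 2*I*√45269244751754705/369424473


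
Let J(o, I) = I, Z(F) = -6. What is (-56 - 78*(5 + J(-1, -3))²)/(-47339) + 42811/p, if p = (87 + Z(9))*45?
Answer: 2027971289/172550655 ≈ 11.753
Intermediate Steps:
p = 3645 (p = (87 - 6)*45 = 81*45 = 3645)
(-56 - 78*(5 + J(-1, -3))²)/(-47339) + 42811/p = (-56 - 78*(5 - 3)²)/(-47339) + 42811/3645 = (-56 - 78*2²)*(-1/47339) + 42811*(1/3645) = (-56 - 78*4)*(-1/47339) + 42811/3645 = (-56 - 312)*(-1/47339) + 42811/3645 = -368*(-1/47339) + 42811/3645 = 368/47339 + 42811/3645 = 2027971289/172550655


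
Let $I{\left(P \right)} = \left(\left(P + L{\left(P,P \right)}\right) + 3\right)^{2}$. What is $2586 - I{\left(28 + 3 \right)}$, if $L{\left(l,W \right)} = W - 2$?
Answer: $-1383$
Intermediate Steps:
$L{\left(l,W \right)} = -2 + W$
$I{\left(P \right)} = \left(1 + 2 P\right)^{2}$ ($I{\left(P \right)} = \left(\left(P + \left(-2 + P\right)\right) + 3\right)^{2} = \left(\left(-2 + 2 P\right) + 3\right)^{2} = \left(1 + 2 P\right)^{2}$)
$2586 - I{\left(28 + 3 \right)} = 2586 - \left(1 + 2 \left(28 + 3\right)\right)^{2} = 2586 - \left(1 + 2 \cdot 31\right)^{2} = 2586 - \left(1 + 62\right)^{2} = 2586 - 63^{2} = 2586 - 3969 = -1383$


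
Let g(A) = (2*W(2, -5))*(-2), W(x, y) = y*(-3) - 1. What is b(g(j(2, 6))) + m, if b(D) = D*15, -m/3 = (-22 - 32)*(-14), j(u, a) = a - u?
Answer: -3108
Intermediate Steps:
W(x, y) = -1 - 3*y (W(x, y) = -3*y - 1 = -1 - 3*y)
g(A) = -56 (g(A) = (2*(-1 - 3*(-5)))*(-2) = (2*(-1 + 15))*(-2) = (2*14)*(-2) = 28*(-2) = -56)
m = -2268 (m = -3*(-22 - 32)*(-14) = -(-162)*(-14) = -3*756 = -2268)
b(D) = 15*D
b(g(j(2, 6))) + m = 15*(-56) - 2268 = -840 - 2268 = -3108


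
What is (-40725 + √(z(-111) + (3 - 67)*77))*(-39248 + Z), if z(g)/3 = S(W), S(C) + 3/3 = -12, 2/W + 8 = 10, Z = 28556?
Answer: 435431700 - 10692*I*√4967 ≈ 4.3543e+8 - 7.5354e+5*I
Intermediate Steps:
W = 1 (W = 2/(-8 + 10) = 2/2 = 2*(½) = 1)
S(C) = -13 (S(C) = -1 - 12 = -13)
z(g) = -39 (z(g) = 3*(-13) = -39)
(-40725 + √(z(-111) + (3 - 67)*77))*(-39248 + Z) = (-40725 + √(-39 + (3 - 67)*77))*(-39248 + 28556) = (-40725 + √(-39 - 64*77))*(-10692) = (-40725 + √(-39 - 4928))*(-10692) = (-40725 + √(-4967))*(-10692) = (-40725 + I*√4967)*(-10692) = 435431700 - 10692*I*√4967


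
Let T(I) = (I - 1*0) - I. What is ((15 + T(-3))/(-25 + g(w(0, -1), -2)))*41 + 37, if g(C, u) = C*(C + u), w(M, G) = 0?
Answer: 62/5 ≈ 12.400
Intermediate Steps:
T(I) = 0 (T(I) = (I + 0) - I = I - I = 0)
((15 + T(-3))/(-25 + g(w(0, -1), -2)))*41 + 37 = ((15 + 0)/(-25 + 0*(0 - 2)))*41 + 37 = (15/(-25 + 0*(-2)))*41 + 37 = (15/(-25 + 0))*41 + 37 = (15/(-25))*41 + 37 = (15*(-1/25))*41 + 37 = -⅗*41 + 37 = -123/5 + 37 = 62/5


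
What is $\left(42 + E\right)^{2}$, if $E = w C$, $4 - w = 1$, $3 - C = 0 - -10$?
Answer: $441$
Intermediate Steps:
$C = -7$ ($C = 3 - \left(0 - -10\right) = 3 - \left(0 + 10\right) = 3 - 10 = -7$)
$w = 3$ ($w = 4 - 1 = 3$)
$E = -21$ ($E = 3 \left(-7\right) = -21$)
$\left(42 + E\right)^{2} = \left(42 - 21\right)^{2} = 21^{2} = 441$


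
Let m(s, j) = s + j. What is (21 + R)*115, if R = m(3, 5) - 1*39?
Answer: -1150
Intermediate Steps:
m(s, j) = j + s
R = -31 (R = (5 + 3) - 1*39 = 8 - 39 = -31)
(21 + R)*115 = (21 - 31)*115 = -10*115 = -1150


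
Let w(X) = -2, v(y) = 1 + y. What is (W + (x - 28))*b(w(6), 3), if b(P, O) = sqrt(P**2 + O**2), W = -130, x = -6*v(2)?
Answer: -176*sqrt(13) ≈ -634.58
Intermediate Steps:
x = -18 (x = -6*(1 + 2) = -6*3 = -18)
b(P, O) = sqrt(O**2 + P**2)
(W + (x - 28))*b(w(6), 3) = (-130 + (-18 - 28))*sqrt(3**2 + (-2)**2) = (-130 - 46)*sqrt(9 + 4) = -176*sqrt(13)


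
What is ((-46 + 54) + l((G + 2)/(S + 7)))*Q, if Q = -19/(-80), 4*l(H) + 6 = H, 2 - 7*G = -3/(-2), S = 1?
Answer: 55879/35840 ≈ 1.5591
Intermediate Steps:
G = 1/14 (G = 2/7 - (-3)/(7*(-2)) = 2/7 - (-3)*(-1)/(7*2) = 2/7 - ⅐*3/2 = 2/7 - 3/14 = 1/14 ≈ 0.071429)
l(H) = -3/2 + H/4
Q = 19/80 (Q = -19*(-1/80) = 19/80 ≈ 0.23750)
((-46 + 54) + l((G + 2)/(S + 7)))*Q = ((-46 + 54) + (-3/2 + ((1/14 + 2)/(1 + 7))/4))*(19/80) = (8 + (-3/2 + ((29/14)/8)/4))*(19/80) = (8 + (-3/2 + ((29/14)*(⅛))/4))*(19/80) = (8 + (-3/2 + (¼)*(29/112)))*(19/80) = (8 + (-3/2 + 29/448))*(19/80) = (8 - 643/448)*(19/80) = (2941/448)*(19/80) = 55879/35840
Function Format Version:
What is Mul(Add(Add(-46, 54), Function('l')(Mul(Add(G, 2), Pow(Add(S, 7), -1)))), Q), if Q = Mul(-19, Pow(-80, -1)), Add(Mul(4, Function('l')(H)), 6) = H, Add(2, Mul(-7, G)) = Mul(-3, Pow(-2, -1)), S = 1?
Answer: Rational(55879, 35840) ≈ 1.5591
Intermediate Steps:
G = Rational(1, 14) (G = Add(Rational(2, 7), Mul(Rational(-1, 7), Mul(-3, Pow(-2, -1)))) = Add(Rational(2, 7), Mul(Rational(-1, 7), Mul(-3, Rational(-1, 2)))) = Add(Rational(2, 7), Mul(Rational(-1, 7), Rational(3, 2))) = Add(Rational(2, 7), Rational(-3, 14)) = Rational(1, 14) ≈ 0.071429)
Function('l')(H) = Add(Rational(-3, 2), Mul(Rational(1, 4), H))
Q = Rational(19, 80) (Q = Mul(-19, Rational(-1, 80)) = Rational(19, 80) ≈ 0.23750)
Mul(Add(Add(-46, 54), Function('l')(Mul(Add(G, 2), Pow(Add(S, 7), -1)))), Q) = Mul(Add(Add(-46, 54), Add(Rational(-3, 2), Mul(Rational(1, 4), Mul(Add(Rational(1, 14), 2), Pow(Add(1, 7), -1))))), Rational(19, 80)) = Mul(Add(8, Add(Rational(-3, 2), Mul(Rational(1, 4), Mul(Rational(29, 14), Pow(8, -1))))), Rational(19, 80)) = Mul(Add(8, Add(Rational(-3, 2), Mul(Rational(1, 4), Mul(Rational(29, 14), Rational(1, 8))))), Rational(19, 80)) = Mul(Add(8, Add(Rational(-3, 2), Mul(Rational(1, 4), Rational(29, 112)))), Rational(19, 80)) = Mul(Add(8, Add(Rational(-3, 2), Rational(29, 448))), Rational(19, 80)) = Mul(Add(8, Rational(-643, 448)), Rational(19, 80)) = Mul(Rational(2941, 448), Rational(19, 80)) = Rational(55879, 35840)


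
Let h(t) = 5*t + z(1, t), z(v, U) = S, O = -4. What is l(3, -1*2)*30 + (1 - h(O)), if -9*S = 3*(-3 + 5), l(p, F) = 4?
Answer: 425/3 ≈ 141.67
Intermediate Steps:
S = -2/3 (S = -(-3 + 5)/3 = -2/3 ≈ -0.66667)
z(v, U) = -2/3
h(t) = -2/3 + 5*t (h(t) = 5*t - 2/3 = -2/3 + 5*t)
l(3, -1*2)*30 + (1 - h(O)) = 4*30 + (1 - (-2/3 + 5*(-4))) = 120 + (1 - (-2/3 - 20)) = 120 + (1 - 1*(-62/3)) = 120 + (1 + 62/3) = 120 + 65/3 = 425/3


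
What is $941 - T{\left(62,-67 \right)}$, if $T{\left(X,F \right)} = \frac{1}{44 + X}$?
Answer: $\frac{99745}{106} \approx 940.99$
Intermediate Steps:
$941 - T{\left(62,-67 \right)} = 941 - \frac{1}{44 + 62} = 941 - \frac{1}{106} = \frac{99745}{106}$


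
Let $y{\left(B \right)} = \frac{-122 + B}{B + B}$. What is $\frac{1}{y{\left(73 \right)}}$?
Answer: $- \frac{146}{49} \approx -2.9796$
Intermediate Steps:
$y{\left(B \right)} = \frac{-122 + B}{2 B}$
$\frac{1}{y{\left(73 \right)}} = \frac{1}{\frac{1}{2} \cdot \frac{1}{73} \left(-122 + 73\right)} = \frac{1}{\frac{1}{2} \cdot \frac{1}{73} \left(-49\right)} = \frac{1}{- \frac{49}{146}} = - \frac{146}{49}$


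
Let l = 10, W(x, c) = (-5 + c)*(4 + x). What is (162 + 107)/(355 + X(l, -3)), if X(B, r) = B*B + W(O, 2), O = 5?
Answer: 269/428 ≈ 0.62850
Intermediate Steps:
X(B, r) = -27 + B**2 (X(B, r) = B*B + (-20 - 5*5 + 4*2 + 2*5) = B**2 + (-20 - 25 + 8 + 10) = B**2 - 27 = -27 + B**2)
(162 + 107)/(355 + X(l, -3)) = (162 + 107)/(355 + (-27 + 10**2)) = 269/(355 + (-27 + 100)) = 269/(355 + 73) = 269/428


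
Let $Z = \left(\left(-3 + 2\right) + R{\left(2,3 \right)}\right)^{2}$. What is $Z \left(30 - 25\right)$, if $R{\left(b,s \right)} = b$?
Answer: $5$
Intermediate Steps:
$Z = 1$ ($Z = \left(\left(-3 + 2\right) + 2\right)^{2} = \left(-1 + 2\right)^{2} = 1^{2} = 1$)
$Z \left(30 - 25\right) = 1 \left(30 - 25\right) = 1 \cdot 5 = 5$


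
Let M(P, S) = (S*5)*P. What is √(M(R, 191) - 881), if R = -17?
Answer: 2*I*√4279 ≈ 130.83*I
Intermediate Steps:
M(P, S) = 5*P*S (M(P, S) = (5*S)*P = 5*P*S)
√(M(R, 191) - 881) = √(5*(-17)*191 - 881) = √(-16235 - 881) = √(-17116) = 2*I*√4279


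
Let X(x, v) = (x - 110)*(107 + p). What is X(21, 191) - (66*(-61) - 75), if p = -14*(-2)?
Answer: -7914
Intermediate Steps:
p = 28
X(x, v) = -14850 + 135*x (X(x, v) = (x - 110)*(107 + 28) = (-110 + x)*135 = -14850 + 135*x)
X(21, 191) - (66*(-61) - 75) = (-14850 + 135*21) - (66*(-61) - 75) = (-14850 + 2835) - (-4026 - 75) = -12015 - 1*(-4101) = -12015 + 4101 = -7914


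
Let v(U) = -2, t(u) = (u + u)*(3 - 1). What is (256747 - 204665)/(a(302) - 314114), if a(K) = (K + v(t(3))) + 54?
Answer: -26041/156880 ≈ -0.16599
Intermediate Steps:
t(u) = 4*u (t(u) = (2*u)*2 = 4*u)
a(K) = 52 + K (a(K) = (K - 2) + 54 = (-2 + K) + 54 = 52 + K)
(256747 - 204665)/(a(302) - 314114) = (256747 - 204665)/((52 + 302) - 314114) = 52082/(354 - 314114) = 52082/(-313760) = 52082*(-1/313760) = -26041/156880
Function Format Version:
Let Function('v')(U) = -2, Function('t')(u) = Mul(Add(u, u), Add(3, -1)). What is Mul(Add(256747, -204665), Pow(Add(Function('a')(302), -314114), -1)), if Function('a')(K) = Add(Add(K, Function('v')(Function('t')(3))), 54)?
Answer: Rational(-26041, 156880) ≈ -0.16599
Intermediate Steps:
Function('t')(u) = Mul(4, u) (Function('t')(u) = Mul(Mul(2, u), 2) = Mul(4, u))
Function('a')(K) = Add(52, K) (Function('a')(K) = Add(Add(K, -2), 54) = Add(Add(-2, K), 54) = Add(52, K))
Mul(Add(256747, -204665), Pow(Add(Function('a')(302), -314114), -1)) = Mul(Add(256747, -204665), Pow(Add(Add(52, 302), -314114), -1)) = Mul(52082, Pow(Add(354, -314114), -1)) = Mul(52082, Pow(-313760, -1)) = Mul(52082, Rational(-1, 313760)) = Rational(-26041, 156880)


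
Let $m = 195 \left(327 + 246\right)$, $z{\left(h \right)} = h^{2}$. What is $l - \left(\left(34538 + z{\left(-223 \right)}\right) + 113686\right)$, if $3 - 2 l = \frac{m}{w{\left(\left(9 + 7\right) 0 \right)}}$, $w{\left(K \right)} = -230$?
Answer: $- \frac{18189191}{92} \approx -1.9771 \cdot 10^{5}$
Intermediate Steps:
$m = 111735$ ($m = 195 \cdot 573 = 111735$)
$l = \frac{22485}{92}$ ($l = \frac{3}{2} - \frac{111735 \frac{1}{-230}}{2} = \frac{3}{2} - \frac{111735 \left(- \frac{1}{230}\right)}{2} = \frac{3}{2} - - \frac{22347}{92} = \frac{3}{2} + \frac{22347}{92} = \frac{22485}{92} \approx 244.4$)
$l - \left(\left(34538 + z{\left(-223 \right)}\right) + 113686\right) = \frac{22485}{92} - \left(\left(34538 + \left(-223\right)^{2}\right) + 113686\right) = \frac{22485}{92} - \left(\left(34538 + 49729\right) + 113686\right) = \frac{22485}{92} - \left(84267 + 113686\right) = \frac{22485}{92} - 197953 = - \frac{18189191}{92}$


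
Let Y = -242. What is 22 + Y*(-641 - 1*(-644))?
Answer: -704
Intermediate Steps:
22 + Y*(-641 - 1*(-644)) = 22 - 242*(-641 - 1*(-644)) = 22 - 242*(-641 + 644) = 22 - 242*3 = 22 - 726 = -704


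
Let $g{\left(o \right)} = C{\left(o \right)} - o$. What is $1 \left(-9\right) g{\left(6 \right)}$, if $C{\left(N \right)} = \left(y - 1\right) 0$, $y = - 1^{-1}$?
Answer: $54$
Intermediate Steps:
$y = -1$ ($y = \left(-1\right) 1 = -1$)
$C{\left(N \right)} = 0$ ($C{\left(N \right)} = \left(-1 - 1\right) 0 = \left(-2\right) 0 = 0$)
$g{\left(o \right)} = - o$ ($g{\left(o \right)} = 0 - o = - o$)
$1 \left(-9\right) g{\left(6 \right)} = 1 \left(-9\right) \left(\left(-1\right) 6\right) = \left(-9\right) \left(-6\right) = 54$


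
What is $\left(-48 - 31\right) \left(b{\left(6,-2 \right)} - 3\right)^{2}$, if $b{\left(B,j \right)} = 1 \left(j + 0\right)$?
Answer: $-1975$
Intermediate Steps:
$b{\left(B,j \right)} = j$ ($b{\left(B,j \right)} = 1 j = j$)
$\left(-48 - 31\right) \left(b{\left(6,-2 \right)} - 3\right)^{2} = \left(-48 - 31\right) \left(-2 - 3\right)^{2} = - 79 \left(-5\right)^{2} = \left(-79\right) 25 = -1975$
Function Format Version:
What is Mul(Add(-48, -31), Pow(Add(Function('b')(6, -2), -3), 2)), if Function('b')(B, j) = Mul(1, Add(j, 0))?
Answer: -1975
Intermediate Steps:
Function('b')(B, j) = j (Function('b')(B, j) = Mul(1, j) = j)
Mul(Add(-48, -31), Pow(Add(Function('b')(6, -2), -3), 2)) = Mul(Add(-48, -31), Pow(Add(-2, -3), 2)) = Mul(-79, Pow(-5, 2)) = Mul(-79, 25) = -1975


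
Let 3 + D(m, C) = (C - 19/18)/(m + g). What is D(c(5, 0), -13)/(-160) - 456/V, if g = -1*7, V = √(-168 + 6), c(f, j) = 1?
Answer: 71/17280 + 76*I*√2/3 ≈ 0.0041088 + 35.827*I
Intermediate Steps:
V = 9*I*√2 (V = √(-162) = 9*I*√2 ≈ 12.728*I)
g = -7
D(m, C) = -3 + (-19/18 + C)/(-7 + m) (D(m, C) = -3 + (C - 19/18)/(m - 7) = -3 + (C - 19*1/18)/(-7 + m) = -3 + (C - 19/18)/(-7 + m) = -3 + (-19/18 + C)/(-7 + m))
D(c(5, 0), -13)/(-160) - 456/V = ((359/18 - 13 - 3*1)/(-7 + 1))/(-160) - 456*(-I*√2/18) = ((359/18 - 13 - 3)/(-6))*(-1/160) - (-76)*I*√2/3 = -⅙*71/18*(-1/160) + 76*I*√2/3 = -71/108*(-1/160) + 76*I*√2/3 = 71/17280 + 76*I*√2/3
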